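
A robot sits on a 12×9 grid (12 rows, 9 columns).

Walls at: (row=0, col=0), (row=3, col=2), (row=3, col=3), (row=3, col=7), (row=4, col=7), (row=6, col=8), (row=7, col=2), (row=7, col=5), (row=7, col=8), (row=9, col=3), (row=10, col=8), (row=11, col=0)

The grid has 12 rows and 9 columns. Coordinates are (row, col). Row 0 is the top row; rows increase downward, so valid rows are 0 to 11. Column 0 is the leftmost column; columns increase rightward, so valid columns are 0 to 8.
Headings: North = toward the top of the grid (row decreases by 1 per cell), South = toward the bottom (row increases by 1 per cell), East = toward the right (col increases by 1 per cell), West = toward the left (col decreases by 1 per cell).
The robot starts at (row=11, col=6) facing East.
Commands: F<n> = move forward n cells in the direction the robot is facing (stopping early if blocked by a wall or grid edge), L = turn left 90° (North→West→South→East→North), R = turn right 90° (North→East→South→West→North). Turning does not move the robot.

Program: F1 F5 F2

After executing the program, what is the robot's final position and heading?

Start: (row=11, col=6), facing East
  F1: move forward 1, now at (row=11, col=7)
  F5: move forward 1/5 (blocked), now at (row=11, col=8)
  F2: move forward 0/2 (blocked), now at (row=11, col=8)
Final: (row=11, col=8), facing East

Answer: Final position: (row=11, col=8), facing East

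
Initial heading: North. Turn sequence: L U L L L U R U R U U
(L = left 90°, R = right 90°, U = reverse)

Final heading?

Start: North
  L (left (90° counter-clockwise)) -> West
  U (U-turn (180°)) -> East
  L (left (90° counter-clockwise)) -> North
  L (left (90° counter-clockwise)) -> West
  L (left (90° counter-clockwise)) -> South
  U (U-turn (180°)) -> North
  R (right (90° clockwise)) -> East
  U (U-turn (180°)) -> West
  R (right (90° clockwise)) -> North
  U (U-turn (180°)) -> South
  U (U-turn (180°)) -> North
Final: North

Answer: Final heading: North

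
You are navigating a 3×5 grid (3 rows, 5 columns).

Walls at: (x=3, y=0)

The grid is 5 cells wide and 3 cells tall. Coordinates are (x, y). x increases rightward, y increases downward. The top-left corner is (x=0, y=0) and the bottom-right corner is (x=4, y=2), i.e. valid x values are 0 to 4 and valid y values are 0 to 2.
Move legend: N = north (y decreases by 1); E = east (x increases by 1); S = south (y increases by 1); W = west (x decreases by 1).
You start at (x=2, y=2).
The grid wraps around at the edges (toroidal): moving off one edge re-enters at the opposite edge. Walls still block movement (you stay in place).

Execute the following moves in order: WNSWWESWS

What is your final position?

Answer: Final position: (x=4, y=1)

Derivation:
Start: (x=2, y=2)
  W (west): (x=2, y=2) -> (x=1, y=2)
  N (north): (x=1, y=2) -> (x=1, y=1)
  S (south): (x=1, y=1) -> (x=1, y=2)
  W (west): (x=1, y=2) -> (x=0, y=2)
  W (west): (x=0, y=2) -> (x=4, y=2)
  E (east): (x=4, y=2) -> (x=0, y=2)
  S (south): (x=0, y=2) -> (x=0, y=0)
  W (west): (x=0, y=0) -> (x=4, y=0)
  S (south): (x=4, y=0) -> (x=4, y=1)
Final: (x=4, y=1)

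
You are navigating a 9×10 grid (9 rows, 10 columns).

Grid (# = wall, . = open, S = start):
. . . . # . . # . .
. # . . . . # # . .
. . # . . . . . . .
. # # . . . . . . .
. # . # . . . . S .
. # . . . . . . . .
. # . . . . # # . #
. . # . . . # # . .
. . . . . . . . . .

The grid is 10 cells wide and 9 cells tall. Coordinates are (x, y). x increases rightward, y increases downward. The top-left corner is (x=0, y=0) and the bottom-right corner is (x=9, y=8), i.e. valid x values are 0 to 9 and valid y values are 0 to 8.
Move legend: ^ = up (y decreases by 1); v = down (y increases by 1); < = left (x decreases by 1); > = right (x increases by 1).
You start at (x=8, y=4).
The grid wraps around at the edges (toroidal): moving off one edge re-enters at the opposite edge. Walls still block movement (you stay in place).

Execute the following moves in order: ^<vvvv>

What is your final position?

Answer: Final position: (x=8, y=5)

Derivation:
Start: (x=8, y=4)
  ^ (up): (x=8, y=4) -> (x=8, y=3)
  < (left): (x=8, y=3) -> (x=7, y=3)
  v (down): (x=7, y=3) -> (x=7, y=4)
  v (down): (x=7, y=4) -> (x=7, y=5)
  v (down): blocked, stay at (x=7, y=5)
  v (down): blocked, stay at (x=7, y=5)
  > (right): (x=7, y=5) -> (x=8, y=5)
Final: (x=8, y=5)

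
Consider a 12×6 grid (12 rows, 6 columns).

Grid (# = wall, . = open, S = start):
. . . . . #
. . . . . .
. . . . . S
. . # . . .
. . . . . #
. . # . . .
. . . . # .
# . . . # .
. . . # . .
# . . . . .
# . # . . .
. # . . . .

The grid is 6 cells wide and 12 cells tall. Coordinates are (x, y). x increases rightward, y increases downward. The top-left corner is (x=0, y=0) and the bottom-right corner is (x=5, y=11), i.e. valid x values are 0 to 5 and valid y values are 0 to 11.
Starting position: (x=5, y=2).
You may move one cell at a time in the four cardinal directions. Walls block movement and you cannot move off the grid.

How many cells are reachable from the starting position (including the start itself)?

Answer: Reachable cells: 59

Derivation:
BFS flood-fill from (x=5, y=2):
  Distance 0: (x=5, y=2)
  Distance 1: (x=5, y=1), (x=4, y=2), (x=5, y=3)
  Distance 2: (x=4, y=1), (x=3, y=2), (x=4, y=3)
  Distance 3: (x=4, y=0), (x=3, y=1), (x=2, y=2), (x=3, y=3), (x=4, y=4)
  Distance 4: (x=3, y=0), (x=2, y=1), (x=1, y=2), (x=3, y=4), (x=4, y=5)
  Distance 5: (x=2, y=0), (x=1, y=1), (x=0, y=2), (x=1, y=3), (x=2, y=4), (x=3, y=5), (x=5, y=5)
  Distance 6: (x=1, y=0), (x=0, y=1), (x=0, y=3), (x=1, y=4), (x=3, y=6), (x=5, y=6)
  Distance 7: (x=0, y=0), (x=0, y=4), (x=1, y=5), (x=2, y=6), (x=3, y=7), (x=5, y=7)
  Distance 8: (x=0, y=5), (x=1, y=6), (x=2, y=7), (x=5, y=8)
  Distance 9: (x=0, y=6), (x=1, y=7), (x=2, y=8), (x=4, y=8), (x=5, y=9)
  Distance 10: (x=1, y=8), (x=2, y=9), (x=4, y=9), (x=5, y=10)
  Distance 11: (x=0, y=8), (x=1, y=9), (x=3, y=9), (x=4, y=10), (x=5, y=11)
  Distance 12: (x=1, y=10), (x=3, y=10), (x=4, y=11)
  Distance 13: (x=3, y=11)
  Distance 14: (x=2, y=11)
Total reachable: 59 (grid has 60 open cells total)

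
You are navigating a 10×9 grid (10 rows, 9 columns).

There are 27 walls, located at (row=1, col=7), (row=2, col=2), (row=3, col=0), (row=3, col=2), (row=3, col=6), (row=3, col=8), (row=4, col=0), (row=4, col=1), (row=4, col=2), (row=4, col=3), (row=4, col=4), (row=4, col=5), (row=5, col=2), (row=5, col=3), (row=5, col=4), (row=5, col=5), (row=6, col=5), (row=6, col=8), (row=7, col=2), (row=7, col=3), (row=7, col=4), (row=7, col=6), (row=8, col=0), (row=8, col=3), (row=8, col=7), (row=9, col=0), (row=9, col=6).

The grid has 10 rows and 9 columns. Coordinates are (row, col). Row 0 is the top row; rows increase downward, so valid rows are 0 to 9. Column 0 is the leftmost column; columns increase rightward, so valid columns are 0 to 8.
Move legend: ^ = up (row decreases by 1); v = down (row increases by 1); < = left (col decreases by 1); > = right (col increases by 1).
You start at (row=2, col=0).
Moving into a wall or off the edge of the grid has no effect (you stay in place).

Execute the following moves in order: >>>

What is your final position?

Start: (row=2, col=0)
  > (right): (row=2, col=0) -> (row=2, col=1)
  > (right): blocked, stay at (row=2, col=1)
  > (right): blocked, stay at (row=2, col=1)
Final: (row=2, col=1)

Answer: Final position: (row=2, col=1)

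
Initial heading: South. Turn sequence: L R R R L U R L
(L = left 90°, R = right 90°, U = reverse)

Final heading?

Answer: Final heading: East

Derivation:
Start: South
  L (left (90° counter-clockwise)) -> East
  R (right (90° clockwise)) -> South
  R (right (90° clockwise)) -> West
  R (right (90° clockwise)) -> North
  L (left (90° counter-clockwise)) -> West
  U (U-turn (180°)) -> East
  R (right (90° clockwise)) -> South
  L (left (90° counter-clockwise)) -> East
Final: East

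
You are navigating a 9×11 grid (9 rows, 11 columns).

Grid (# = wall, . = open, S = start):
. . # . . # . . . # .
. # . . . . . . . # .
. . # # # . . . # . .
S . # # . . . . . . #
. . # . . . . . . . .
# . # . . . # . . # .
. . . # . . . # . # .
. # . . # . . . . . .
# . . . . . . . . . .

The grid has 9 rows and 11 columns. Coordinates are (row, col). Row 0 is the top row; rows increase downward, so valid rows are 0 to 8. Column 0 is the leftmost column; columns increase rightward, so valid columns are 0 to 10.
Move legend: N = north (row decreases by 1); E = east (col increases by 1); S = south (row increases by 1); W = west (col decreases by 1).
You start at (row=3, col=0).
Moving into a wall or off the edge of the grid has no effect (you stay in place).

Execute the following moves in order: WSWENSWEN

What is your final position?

Answer: Final position: (row=3, col=1)

Derivation:
Start: (row=3, col=0)
  W (west): blocked, stay at (row=3, col=0)
  S (south): (row=3, col=0) -> (row=4, col=0)
  W (west): blocked, stay at (row=4, col=0)
  E (east): (row=4, col=0) -> (row=4, col=1)
  N (north): (row=4, col=1) -> (row=3, col=1)
  S (south): (row=3, col=1) -> (row=4, col=1)
  W (west): (row=4, col=1) -> (row=4, col=0)
  E (east): (row=4, col=0) -> (row=4, col=1)
  N (north): (row=4, col=1) -> (row=3, col=1)
Final: (row=3, col=1)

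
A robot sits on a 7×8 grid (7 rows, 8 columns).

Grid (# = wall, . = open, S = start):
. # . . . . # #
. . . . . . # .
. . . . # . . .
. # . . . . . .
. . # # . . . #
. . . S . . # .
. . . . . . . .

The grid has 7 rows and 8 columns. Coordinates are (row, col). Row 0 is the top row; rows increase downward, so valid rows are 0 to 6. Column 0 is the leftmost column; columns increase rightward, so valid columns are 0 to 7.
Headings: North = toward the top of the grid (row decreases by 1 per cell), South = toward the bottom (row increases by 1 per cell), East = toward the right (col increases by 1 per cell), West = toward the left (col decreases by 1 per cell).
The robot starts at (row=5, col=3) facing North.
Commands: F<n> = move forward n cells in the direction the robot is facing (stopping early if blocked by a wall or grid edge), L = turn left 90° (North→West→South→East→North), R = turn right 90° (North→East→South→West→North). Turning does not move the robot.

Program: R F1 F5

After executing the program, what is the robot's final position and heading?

Answer: Final position: (row=5, col=5), facing East

Derivation:
Start: (row=5, col=3), facing North
  R: turn right, now facing East
  F1: move forward 1, now at (row=5, col=4)
  F5: move forward 1/5 (blocked), now at (row=5, col=5)
Final: (row=5, col=5), facing East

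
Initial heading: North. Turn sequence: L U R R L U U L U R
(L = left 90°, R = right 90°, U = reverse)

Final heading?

Start: North
  L (left (90° counter-clockwise)) -> West
  U (U-turn (180°)) -> East
  R (right (90° clockwise)) -> South
  R (right (90° clockwise)) -> West
  L (left (90° counter-clockwise)) -> South
  U (U-turn (180°)) -> North
  U (U-turn (180°)) -> South
  L (left (90° counter-clockwise)) -> East
  U (U-turn (180°)) -> West
  R (right (90° clockwise)) -> North
Final: North

Answer: Final heading: North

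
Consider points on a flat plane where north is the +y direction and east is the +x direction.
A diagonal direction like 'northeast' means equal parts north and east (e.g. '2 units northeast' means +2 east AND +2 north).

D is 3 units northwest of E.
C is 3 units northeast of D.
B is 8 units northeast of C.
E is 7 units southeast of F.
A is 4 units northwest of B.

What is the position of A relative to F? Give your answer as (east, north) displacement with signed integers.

Answer: A is at (east=11, north=11) relative to F.

Derivation:
Place F at the origin (east=0, north=0).
  E is 7 units southeast of F: delta (east=+7, north=-7); E at (east=7, north=-7).
  D is 3 units northwest of E: delta (east=-3, north=+3); D at (east=4, north=-4).
  C is 3 units northeast of D: delta (east=+3, north=+3); C at (east=7, north=-1).
  B is 8 units northeast of C: delta (east=+8, north=+8); B at (east=15, north=7).
  A is 4 units northwest of B: delta (east=-4, north=+4); A at (east=11, north=11).
Therefore A relative to F: (east=11, north=11).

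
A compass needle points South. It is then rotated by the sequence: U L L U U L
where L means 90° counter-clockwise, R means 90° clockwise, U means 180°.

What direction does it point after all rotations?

Start: South
  U (U-turn (180°)) -> North
  L (left (90° counter-clockwise)) -> West
  L (left (90° counter-clockwise)) -> South
  U (U-turn (180°)) -> North
  U (U-turn (180°)) -> South
  L (left (90° counter-clockwise)) -> East
Final: East

Answer: Final heading: East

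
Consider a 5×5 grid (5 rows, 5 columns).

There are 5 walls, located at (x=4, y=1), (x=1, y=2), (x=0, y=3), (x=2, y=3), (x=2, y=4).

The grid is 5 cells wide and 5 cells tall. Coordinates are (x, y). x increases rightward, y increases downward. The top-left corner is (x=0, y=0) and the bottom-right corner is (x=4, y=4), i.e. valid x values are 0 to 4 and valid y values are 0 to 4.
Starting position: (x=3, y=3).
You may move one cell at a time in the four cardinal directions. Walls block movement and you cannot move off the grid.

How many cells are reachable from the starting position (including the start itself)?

BFS flood-fill from (x=3, y=3):
  Distance 0: (x=3, y=3)
  Distance 1: (x=3, y=2), (x=4, y=3), (x=3, y=4)
  Distance 2: (x=3, y=1), (x=2, y=2), (x=4, y=2), (x=4, y=4)
  Distance 3: (x=3, y=0), (x=2, y=1)
  Distance 4: (x=2, y=0), (x=4, y=0), (x=1, y=1)
  Distance 5: (x=1, y=0), (x=0, y=1)
  Distance 6: (x=0, y=0), (x=0, y=2)
Total reachable: 17 (grid has 20 open cells total)

Answer: Reachable cells: 17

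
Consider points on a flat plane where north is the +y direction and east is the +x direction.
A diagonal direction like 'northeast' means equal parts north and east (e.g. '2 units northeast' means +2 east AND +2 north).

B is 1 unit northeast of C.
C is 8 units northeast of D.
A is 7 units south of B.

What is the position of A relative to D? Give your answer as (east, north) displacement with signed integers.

Answer: A is at (east=9, north=2) relative to D.

Derivation:
Place D at the origin (east=0, north=0).
  C is 8 units northeast of D: delta (east=+8, north=+8); C at (east=8, north=8).
  B is 1 unit northeast of C: delta (east=+1, north=+1); B at (east=9, north=9).
  A is 7 units south of B: delta (east=+0, north=-7); A at (east=9, north=2).
Therefore A relative to D: (east=9, north=2).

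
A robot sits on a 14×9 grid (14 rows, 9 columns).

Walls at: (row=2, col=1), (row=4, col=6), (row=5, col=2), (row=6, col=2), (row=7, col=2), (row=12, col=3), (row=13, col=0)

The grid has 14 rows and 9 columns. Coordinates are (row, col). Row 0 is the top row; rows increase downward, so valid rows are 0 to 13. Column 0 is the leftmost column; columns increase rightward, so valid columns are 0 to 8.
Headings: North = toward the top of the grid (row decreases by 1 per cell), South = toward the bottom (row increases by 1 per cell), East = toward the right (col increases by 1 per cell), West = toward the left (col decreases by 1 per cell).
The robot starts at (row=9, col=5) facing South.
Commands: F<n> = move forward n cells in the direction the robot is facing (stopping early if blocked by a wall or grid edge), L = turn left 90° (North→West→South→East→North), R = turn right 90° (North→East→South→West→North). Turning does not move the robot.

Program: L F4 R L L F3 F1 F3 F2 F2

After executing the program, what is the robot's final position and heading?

Start: (row=9, col=5), facing South
  L: turn left, now facing East
  F4: move forward 3/4 (blocked), now at (row=9, col=8)
  R: turn right, now facing South
  L: turn left, now facing East
  L: turn left, now facing North
  F3: move forward 3, now at (row=6, col=8)
  F1: move forward 1, now at (row=5, col=8)
  F3: move forward 3, now at (row=2, col=8)
  F2: move forward 2, now at (row=0, col=8)
  F2: move forward 0/2 (blocked), now at (row=0, col=8)
Final: (row=0, col=8), facing North

Answer: Final position: (row=0, col=8), facing North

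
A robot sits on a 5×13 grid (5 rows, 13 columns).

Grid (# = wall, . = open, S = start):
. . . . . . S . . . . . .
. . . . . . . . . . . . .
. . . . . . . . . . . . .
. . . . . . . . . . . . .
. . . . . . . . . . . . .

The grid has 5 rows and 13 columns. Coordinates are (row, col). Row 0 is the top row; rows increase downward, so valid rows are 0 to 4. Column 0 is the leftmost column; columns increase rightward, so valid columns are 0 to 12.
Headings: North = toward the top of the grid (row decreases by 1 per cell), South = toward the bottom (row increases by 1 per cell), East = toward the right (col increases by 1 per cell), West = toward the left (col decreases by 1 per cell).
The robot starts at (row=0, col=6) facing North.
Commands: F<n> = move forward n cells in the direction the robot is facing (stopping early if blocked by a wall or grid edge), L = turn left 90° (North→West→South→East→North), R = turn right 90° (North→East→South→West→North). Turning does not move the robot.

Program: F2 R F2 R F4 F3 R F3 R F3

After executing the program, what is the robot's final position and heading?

Start: (row=0, col=6), facing North
  F2: move forward 0/2 (blocked), now at (row=0, col=6)
  R: turn right, now facing East
  F2: move forward 2, now at (row=0, col=8)
  R: turn right, now facing South
  F4: move forward 4, now at (row=4, col=8)
  F3: move forward 0/3 (blocked), now at (row=4, col=8)
  R: turn right, now facing West
  F3: move forward 3, now at (row=4, col=5)
  R: turn right, now facing North
  F3: move forward 3, now at (row=1, col=5)
Final: (row=1, col=5), facing North

Answer: Final position: (row=1, col=5), facing North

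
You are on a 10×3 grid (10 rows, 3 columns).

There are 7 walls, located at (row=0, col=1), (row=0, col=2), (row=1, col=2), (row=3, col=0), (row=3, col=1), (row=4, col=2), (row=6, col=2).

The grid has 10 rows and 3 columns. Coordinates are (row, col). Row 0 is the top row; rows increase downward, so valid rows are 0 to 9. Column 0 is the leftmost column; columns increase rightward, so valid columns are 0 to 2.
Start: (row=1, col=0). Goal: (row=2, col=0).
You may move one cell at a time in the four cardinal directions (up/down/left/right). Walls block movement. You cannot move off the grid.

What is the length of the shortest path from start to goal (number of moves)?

Answer: Shortest path length: 1

Derivation:
BFS from (row=1, col=0) until reaching (row=2, col=0):
  Distance 0: (row=1, col=0)
  Distance 1: (row=0, col=0), (row=1, col=1), (row=2, col=0)  <- goal reached here
One shortest path (1 moves): (row=1, col=0) -> (row=2, col=0)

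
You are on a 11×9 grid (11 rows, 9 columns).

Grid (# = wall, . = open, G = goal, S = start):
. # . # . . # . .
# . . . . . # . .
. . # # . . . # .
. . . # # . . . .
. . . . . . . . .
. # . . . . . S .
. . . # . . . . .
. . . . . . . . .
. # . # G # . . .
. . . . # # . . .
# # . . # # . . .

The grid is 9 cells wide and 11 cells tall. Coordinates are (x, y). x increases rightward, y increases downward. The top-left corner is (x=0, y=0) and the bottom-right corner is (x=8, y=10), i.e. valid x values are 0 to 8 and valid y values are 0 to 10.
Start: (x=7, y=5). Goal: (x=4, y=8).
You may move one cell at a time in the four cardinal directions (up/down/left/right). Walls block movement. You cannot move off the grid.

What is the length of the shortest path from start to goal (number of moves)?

BFS from (x=7, y=5) until reaching (x=4, y=8):
  Distance 0: (x=7, y=5)
  Distance 1: (x=7, y=4), (x=6, y=5), (x=8, y=5), (x=7, y=6)
  Distance 2: (x=7, y=3), (x=6, y=4), (x=8, y=4), (x=5, y=5), (x=6, y=6), (x=8, y=6), (x=7, y=7)
  Distance 3: (x=6, y=3), (x=8, y=3), (x=5, y=4), (x=4, y=5), (x=5, y=6), (x=6, y=7), (x=8, y=7), (x=7, y=8)
  Distance 4: (x=6, y=2), (x=8, y=2), (x=5, y=3), (x=4, y=4), (x=3, y=5), (x=4, y=6), (x=5, y=7), (x=6, y=8), (x=8, y=8), (x=7, y=9)
  Distance 5: (x=8, y=1), (x=5, y=2), (x=3, y=4), (x=2, y=5), (x=4, y=7), (x=6, y=9), (x=8, y=9), (x=7, y=10)
  Distance 6: (x=8, y=0), (x=5, y=1), (x=7, y=1), (x=4, y=2), (x=2, y=4), (x=2, y=6), (x=3, y=7), (x=4, y=8), (x=6, y=10), (x=8, y=10)  <- goal reached here
One shortest path (6 moves): (x=7, y=5) -> (x=6, y=5) -> (x=5, y=5) -> (x=4, y=5) -> (x=4, y=6) -> (x=4, y=7) -> (x=4, y=8)

Answer: Shortest path length: 6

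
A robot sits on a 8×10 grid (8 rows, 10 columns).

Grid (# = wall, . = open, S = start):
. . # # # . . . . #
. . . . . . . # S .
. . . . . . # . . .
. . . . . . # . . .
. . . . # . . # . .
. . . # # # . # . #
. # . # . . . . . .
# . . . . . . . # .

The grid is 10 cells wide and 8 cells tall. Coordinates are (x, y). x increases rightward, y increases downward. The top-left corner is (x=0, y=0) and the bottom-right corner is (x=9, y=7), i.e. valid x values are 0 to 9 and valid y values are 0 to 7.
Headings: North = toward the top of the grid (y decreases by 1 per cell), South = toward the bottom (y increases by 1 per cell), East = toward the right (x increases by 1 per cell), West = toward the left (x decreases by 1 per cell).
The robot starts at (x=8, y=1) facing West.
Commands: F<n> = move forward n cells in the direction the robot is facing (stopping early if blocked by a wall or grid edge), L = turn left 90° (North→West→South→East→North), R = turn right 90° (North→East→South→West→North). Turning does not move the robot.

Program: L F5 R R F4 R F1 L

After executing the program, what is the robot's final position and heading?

Start: (x=8, y=1), facing West
  L: turn left, now facing South
  F5: move forward 5, now at (x=8, y=6)
  R: turn right, now facing West
  R: turn right, now facing North
  F4: move forward 4, now at (x=8, y=2)
  R: turn right, now facing East
  F1: move forward 1, now at (x=9, y=2)
  L: turn left, now facing North
Final: (x=9, y=2), facing North

Answer: Final position: (x=9, y=2), facing North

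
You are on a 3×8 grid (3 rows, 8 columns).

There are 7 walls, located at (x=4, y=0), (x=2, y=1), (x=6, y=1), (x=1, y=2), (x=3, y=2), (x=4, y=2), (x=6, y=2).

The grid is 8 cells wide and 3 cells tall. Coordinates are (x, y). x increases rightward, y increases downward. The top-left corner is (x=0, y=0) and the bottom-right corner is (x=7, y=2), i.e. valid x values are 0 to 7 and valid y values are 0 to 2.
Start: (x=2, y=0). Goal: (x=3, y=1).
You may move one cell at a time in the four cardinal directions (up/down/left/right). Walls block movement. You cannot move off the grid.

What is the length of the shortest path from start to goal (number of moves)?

BFS from (x=2, y=0) until reaching (x=3, y=1):
  Distance 0: (x=2, y=0)
  Distance 1: (x=1, y=0), (x=3, y=0)
  Distance 2: (x=0, y=0), (x=1, y=1), (x=3, y=1)  <- goal reached here
One shortest path (2 moves): (x=2, y=0) -> (x=3, y=0) -> (x=3, y=1)

Answer: Shortest path length: 2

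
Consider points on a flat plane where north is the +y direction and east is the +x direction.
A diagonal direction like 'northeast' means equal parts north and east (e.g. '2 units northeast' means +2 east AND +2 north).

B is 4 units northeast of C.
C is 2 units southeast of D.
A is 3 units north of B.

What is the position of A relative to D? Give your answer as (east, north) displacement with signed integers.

Place D at the origin (east=0, north=0).
  C is 2 units southeast of D: delta (east=+2, north=-2); C at (east=2, north=-2).
  B is 4 units northeast of C: delta (east=+4, north=+4); B at (east=6, north=2).
  A is 3 units north of B: delta (east=+0, north=+3); A at (east=6, north=5).
Therefore A relative to D: (east=6, north=5).

Answer: A is at (east=6, north=5) relative to D.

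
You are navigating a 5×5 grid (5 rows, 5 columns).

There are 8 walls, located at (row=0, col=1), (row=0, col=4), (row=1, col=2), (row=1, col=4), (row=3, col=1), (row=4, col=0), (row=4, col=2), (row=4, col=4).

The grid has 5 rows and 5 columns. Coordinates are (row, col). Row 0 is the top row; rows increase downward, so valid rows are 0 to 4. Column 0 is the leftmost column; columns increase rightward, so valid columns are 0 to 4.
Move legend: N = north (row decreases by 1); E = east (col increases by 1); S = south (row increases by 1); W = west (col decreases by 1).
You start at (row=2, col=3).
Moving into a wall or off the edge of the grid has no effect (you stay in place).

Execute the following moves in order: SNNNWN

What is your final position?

Answer: Final position: (row=0, col=2)

Derivation:
Start: (row=2, col=3)
  S (south): (row=2, col=3) -> (row=3, col=3)
  N (north): (row=3, col=3) -> (row=2, col=3)
  N (north): (row=2, col=3) -> (row=1, col=3)
  N (north): (row=1, col=3) -> (row=0, col=3)
  W (west): (row=0, col=3) -> (row=0, col=2)
  N (north): blocked, stay at (row=0, col=2)
Final: (row=0, col=2)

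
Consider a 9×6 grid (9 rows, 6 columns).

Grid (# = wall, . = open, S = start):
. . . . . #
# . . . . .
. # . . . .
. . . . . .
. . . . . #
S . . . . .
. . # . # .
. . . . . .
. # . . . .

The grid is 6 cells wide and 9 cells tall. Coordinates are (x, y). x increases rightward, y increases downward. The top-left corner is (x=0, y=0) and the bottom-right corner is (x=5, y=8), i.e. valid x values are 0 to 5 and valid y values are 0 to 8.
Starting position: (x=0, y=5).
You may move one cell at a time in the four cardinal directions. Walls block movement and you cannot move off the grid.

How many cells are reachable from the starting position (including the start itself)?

BFS flood-fill from (x=0, y=5):
  Distance 0: (x=0, y=5)
  Distance 1: (x=0, y=4), (x=1, y=5), (x=0, y=6)
  Distance 2: (x=0, y=3), (x=1, y=4), (x=2, y=5), (x=1, y=6), (x=0, y=7)
  Distance 3: (x=0, y=2), (x=1, y=3), (x=2, y=4), (x=3, y=5), (x=1, y=7), (x=0, y=8)
  Distance 4: (x=2, y=3), (x=3, y=4), (x=4, y=5), (x=3, y=6), (x=2, y=7)
  Distance 5: (x=2, y=2), (x=3, y=3), (x=4, y=4), (x=5, y=5), (x=3, y=7), (x=2, y=8)
  Distance 6: (x=2, y=1), (x=3, y=2), (x=4, y=3), (x=5, y=6), (x=4, y=7), (x=3, y=8)
  Distance 7: (x=2, y=0), (x=1, y=1), (x=3, y=1), (x=4, y=2), (x=5, y=3), (x=5, y=7), (x=4, y=8)
  Distance 8: (x=1, y=0), (x=3, y=0), (x=4, y=1), (x=5, y=2), (x=5, y=8)
  Distance 9: (x=0, y=0), (x=4, y=0), (x=5, y=1)
Total reachable: 47 (grid has 47 open cells total)

Answer: Reachable cells: 47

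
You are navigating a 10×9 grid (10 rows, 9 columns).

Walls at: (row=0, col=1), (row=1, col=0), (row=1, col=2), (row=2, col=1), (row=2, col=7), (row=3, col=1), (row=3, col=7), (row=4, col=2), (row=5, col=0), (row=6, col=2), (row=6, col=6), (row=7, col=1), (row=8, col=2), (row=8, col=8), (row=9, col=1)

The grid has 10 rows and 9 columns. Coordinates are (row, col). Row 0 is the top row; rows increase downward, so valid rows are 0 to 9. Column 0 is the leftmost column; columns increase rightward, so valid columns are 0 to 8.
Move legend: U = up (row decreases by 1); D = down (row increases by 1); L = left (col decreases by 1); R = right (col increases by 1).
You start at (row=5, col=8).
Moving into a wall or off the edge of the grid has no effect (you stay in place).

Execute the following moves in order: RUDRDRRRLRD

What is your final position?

Start: (row=5, col=8)
  R (right): blocked, stay at (row=5, col=8)
  U (up): (row=5, col=8) -> (row=4, col=8)
  D (down): (row=4, col=8) -> (row=5, col=8)
  R (right): blocked, stay at (row=5, col=8)
  D (down): (row=5, col=8) -> (row=6, col=8)
  [×3]R (right): blocked, stay at (row=6, col=8)
  L (left): (row=6, col=8) -> (row=6, col=7)
  R (right): (row=6, col=7) -> (row=6, col=8)
  D (down): (row=6, col=8) -> (row=7, col=8)
Final: (row=7, col=8)

Answer: Final position: (row=7, col=8)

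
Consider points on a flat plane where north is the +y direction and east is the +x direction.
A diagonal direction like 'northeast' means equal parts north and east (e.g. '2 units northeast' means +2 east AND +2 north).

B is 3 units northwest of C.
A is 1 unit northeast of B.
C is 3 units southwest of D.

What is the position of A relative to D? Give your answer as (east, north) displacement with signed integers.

Place D at the origin (east=0, north=0).
  C is 3 units southwest of D: delta (east=-3, north=-3); C at (east=-3, north=-3).
  B is 3 units northwest of C: delta (east=-3, north=+3); B at (east=-6, north=0).
  A is 1 unit northeast of B: delta (east=+1, north=+1); A at (east=-5, north=1).
Therefore A relative to D: (east=-5, north=1).

Answer: A is at (east=-5, north=1) relative to D.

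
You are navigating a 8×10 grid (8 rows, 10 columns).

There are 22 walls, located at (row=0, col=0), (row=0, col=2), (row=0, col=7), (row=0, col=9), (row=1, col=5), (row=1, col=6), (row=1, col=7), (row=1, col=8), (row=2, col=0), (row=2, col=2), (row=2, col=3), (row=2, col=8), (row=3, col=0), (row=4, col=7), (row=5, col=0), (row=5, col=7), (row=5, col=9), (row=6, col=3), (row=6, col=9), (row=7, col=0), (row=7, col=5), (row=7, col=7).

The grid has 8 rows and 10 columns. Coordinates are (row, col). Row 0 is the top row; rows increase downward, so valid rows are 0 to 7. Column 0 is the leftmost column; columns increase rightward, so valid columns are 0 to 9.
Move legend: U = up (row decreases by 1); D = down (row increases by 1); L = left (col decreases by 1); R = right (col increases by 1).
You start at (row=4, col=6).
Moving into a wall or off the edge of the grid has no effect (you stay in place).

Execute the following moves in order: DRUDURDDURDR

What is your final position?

Answer: Final position: (row=6, col=7)

Derivation:
Start: (row=4, col=6)
  D (down): (row=4, col=6) -> (row=5, col=6)
  R (right): blocked, stay at (row=5, col=6)
  U (up): (row=5, col=6) -> (row=4, col=6)
  D (down): (row=4, col=6) -> (row=5, col=6)
  U (up): (row=5, col=6) -> (row=4, col=6)
  R (right): blocked, stay at (row=4, col=6)
  D (down): (row=4, col=6) -> (row=5, col=6)
  D (down): (row=5, col=6) -> (row=6, col=6)
  U (up): (row=6, col=6) -> (row=5, col=6)
  R (right): blocked, stay at (row=5, col=6)
  D (down): (row=5, col=6) -> (row=6, col=6)
  R (right): (row=6, col=6) -> (row=6, col=7)
Final: (row=6, col=7)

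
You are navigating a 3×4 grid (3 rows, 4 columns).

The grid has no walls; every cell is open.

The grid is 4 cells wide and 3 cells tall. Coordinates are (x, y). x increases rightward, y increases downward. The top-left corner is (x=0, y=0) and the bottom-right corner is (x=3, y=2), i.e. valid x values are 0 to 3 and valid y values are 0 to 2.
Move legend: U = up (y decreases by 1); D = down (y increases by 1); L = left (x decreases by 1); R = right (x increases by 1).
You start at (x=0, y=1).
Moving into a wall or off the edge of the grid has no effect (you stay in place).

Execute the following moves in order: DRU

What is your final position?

Answer: Final position: (x=1, y=1)

Derivation:
Start: (x=0, y=1)
  D (down): (x=0, y=1) -> (x=0, y=2)
  R (right): (x=0, y=2) -> (x=1, y=2)
  U (up): (x=1, y=2) -> (x=1, y=1)
Final: (x=1, y=1)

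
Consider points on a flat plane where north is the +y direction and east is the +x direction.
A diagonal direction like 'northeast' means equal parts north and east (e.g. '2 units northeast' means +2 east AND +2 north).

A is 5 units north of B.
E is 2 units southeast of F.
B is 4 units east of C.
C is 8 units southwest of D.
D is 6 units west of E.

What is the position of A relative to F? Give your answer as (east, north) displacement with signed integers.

Answer: A is at (east=-8, north=-5) relative to F.

Derivation:
Place F at the origin (east=0, north=0).
  E is 2 units southeast of F: delta (east=+2, north=-2); E at (east=2, north=-2).
  D is 6 units west of E: delta (east=-6, north=+0); D at (east=-4, north=-2).
  C is 8 units southwest of D: delta (east=-8, north=-8); C at (east=-12, north=-10).
  B is 4 units east of C: delta (east=+4, north=+0); B at (east=-8, north=-10).
  A is 5 units north of B: delta (east=+0, north=+5); A at (east=-8, north=-5).
Therefore A relative to F: (east=-8, north=-5).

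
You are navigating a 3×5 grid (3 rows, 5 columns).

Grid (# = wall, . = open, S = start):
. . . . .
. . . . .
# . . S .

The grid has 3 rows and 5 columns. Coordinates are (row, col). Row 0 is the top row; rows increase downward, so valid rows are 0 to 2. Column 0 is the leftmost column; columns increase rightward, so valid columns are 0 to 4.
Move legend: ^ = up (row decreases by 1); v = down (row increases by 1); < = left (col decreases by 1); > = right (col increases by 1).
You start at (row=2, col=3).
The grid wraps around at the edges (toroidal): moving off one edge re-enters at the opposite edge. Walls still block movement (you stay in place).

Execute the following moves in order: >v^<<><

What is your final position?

Start: (row=2, col=3)
  > (right): (row=2, col=3) -> (row=2, col=4)
  v (down): (row=2, col=4) -> (row=0, col=4)
  ^ (up): (row=0, col=4) -> (row=2, col=4)
  < (left): (row=2, col=4) -> (row=2, col=3)
  < (left): (row=2, col=3) -> (row=2, col=2)
  > (right): (row=2, col=2) -> (row=2, col=3)
  < (left): (row=2, col=3) -> (row=2, col=2)
Final: (row=2, col=2)

Answer: Final position: (row=2, col=2)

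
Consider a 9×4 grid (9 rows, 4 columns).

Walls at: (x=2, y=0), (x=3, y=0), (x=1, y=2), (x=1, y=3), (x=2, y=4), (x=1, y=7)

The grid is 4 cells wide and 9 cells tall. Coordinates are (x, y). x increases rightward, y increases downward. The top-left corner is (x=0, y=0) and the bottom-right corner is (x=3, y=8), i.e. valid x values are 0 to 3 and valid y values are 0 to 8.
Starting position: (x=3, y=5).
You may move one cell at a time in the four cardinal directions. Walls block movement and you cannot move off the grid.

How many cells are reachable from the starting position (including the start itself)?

BFS flood-fill from (x=3, y=5):
  Distance 0: (x=3, y=5)
  Distance 1: (x=3, y=4), (x=2, y=5), (x=3, y=6)
  Distance 2: (x=3, y=3), (x=1, y=5), (x=2, y=6), (x=3, y=7)
  Distance 3: (x=3, y=2), (x=2, y=3), (x=1, y=4), (x=0, y=5), (x=1, y=6), (x=2, y=7), (x=3, y=8)
  Distance 4: (x=3, y=1), (x=2, y=2), (x=0, y=4), (x=0, y=6), (x=2, y=8)
  Distance 5: (x=2, y=1), (x=0, y=3), (x=0, y=7), (x=1, y=8)
  Distance 6: (x=1, y=1), (x=0, y=2), (x=0, y=8)
  Distance 7: (x=1, y=0), (x=0, y=1)
  Distance 8: (x=0, y=0)
Total reachable: 30 (grid has 30 open cells total)

Answer: Reachable cells: 30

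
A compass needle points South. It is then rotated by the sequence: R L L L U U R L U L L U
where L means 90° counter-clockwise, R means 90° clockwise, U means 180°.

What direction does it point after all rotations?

Start: South
  R (right (90° clockwise)) -> West
  L (left (90° counter-clockwise)) -> South
  L (left (90° counter-clockwise)) -> East
  L (left (90° counter-clockwise)) -> North
  U (U-turn (180°)) -> South
  U (U-turn (180°)) -> North
  R (right (90° clockwise)) -> East
  L (left (90° counter-clockwise)) -> North
  U (U-turn (180°)) -> South
  L (left (90° counter-clockwise)) -> East
  L (left (90° counter-clockwise)) -> North
  U (U-turn (180°)) -> South
Final: South

Answer: Final heading: South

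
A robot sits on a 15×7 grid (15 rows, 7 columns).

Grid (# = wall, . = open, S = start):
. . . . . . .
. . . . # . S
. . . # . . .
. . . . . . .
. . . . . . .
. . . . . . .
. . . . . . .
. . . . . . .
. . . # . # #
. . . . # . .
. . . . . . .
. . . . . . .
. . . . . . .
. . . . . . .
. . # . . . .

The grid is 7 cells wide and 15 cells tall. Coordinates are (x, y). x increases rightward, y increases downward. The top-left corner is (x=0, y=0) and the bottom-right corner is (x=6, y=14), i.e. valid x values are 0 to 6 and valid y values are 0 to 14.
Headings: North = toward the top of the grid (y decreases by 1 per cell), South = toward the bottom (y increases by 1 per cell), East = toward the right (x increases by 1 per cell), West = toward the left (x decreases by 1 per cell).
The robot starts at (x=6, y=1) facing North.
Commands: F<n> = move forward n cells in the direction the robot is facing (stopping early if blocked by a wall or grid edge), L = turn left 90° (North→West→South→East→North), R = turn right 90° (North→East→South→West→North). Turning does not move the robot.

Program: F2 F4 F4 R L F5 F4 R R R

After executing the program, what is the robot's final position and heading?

Start: (x=6, y=1), facing North
  F2: move forward 1/2 (blocked), now at (x=6, y=0)
  F4: move forward 0/4 (blocked), now at (x=6, y=0)
  F4: move forward 0/4 (blocked), now at (x=6, y=0)
  R: turn right, now facing East
  L: turn left, now facing North
  F5: move forward 0/5 (blocked), now at (x=6, y=0)
  F4: move forward 0/4 (blocked), now at (x=6, y=0)
  R: turn right, now facing East
  R: turn right, now facing South
  R: turn right, now facing West
Final: (x=6, y=0), facing West

Answer: Final position: (x=6, y=0), facing West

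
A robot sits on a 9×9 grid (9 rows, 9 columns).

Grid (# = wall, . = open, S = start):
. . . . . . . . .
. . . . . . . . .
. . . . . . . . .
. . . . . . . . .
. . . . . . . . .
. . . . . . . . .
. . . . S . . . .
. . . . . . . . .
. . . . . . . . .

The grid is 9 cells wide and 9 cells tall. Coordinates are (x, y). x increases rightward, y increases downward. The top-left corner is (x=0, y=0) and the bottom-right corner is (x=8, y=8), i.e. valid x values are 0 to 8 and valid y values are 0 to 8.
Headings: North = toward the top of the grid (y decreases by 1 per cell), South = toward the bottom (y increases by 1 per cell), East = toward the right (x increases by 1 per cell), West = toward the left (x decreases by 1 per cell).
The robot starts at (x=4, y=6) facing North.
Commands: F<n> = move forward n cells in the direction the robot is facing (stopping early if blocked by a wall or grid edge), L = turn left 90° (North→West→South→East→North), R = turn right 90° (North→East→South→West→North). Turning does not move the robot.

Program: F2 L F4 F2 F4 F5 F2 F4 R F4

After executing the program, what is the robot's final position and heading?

Answer: Final position: (x=0, y=0), facing North

Derivation:
Start: (x=4, y=6), facing North
  F2: move forward 2, now at (x=4, y=4)
  L: turn left, now facing West
  F4: move forward 4, now at (x=0, y=4)
  F2: move forward 0/2 (blocked), now at (x=0, y=4)
  F4: move forward 0/4 (blocked), now at (x=0, y=4)
  F5: move forward 0/5 (blocked), now at (x=0, y=4)
  F2: move forward 0/2 (blocked), now at (x=0, y=4)
  F4: move forward 0/4 (blocked), now at (x=0, y=4)
  R: turn right, now facing North
  F4: move forward 4, now at (x=0, y=0)
Final: (x=0, y=0), facing North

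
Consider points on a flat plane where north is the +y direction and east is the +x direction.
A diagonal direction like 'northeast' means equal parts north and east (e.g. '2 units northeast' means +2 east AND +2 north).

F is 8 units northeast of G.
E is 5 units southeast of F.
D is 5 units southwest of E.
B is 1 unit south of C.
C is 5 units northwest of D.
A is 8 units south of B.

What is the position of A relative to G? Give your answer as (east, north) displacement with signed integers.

Answer: A is at (east=3, north=-6) relative to G.

Derivation:
Place G at the origin (east=0, north=0).
  F is 8 units northeast of G: delta (east=+8, north=+8); F at (east=8, north=8).
  E is 5 units southeast of F: delta (east=+5, north=-5); E at (east=13, north=3).
  D is 5 units southwest of E: delta (east=-5, north=-5); D at (east=8, north=-2).
  C is 5 units northwest of D: delta (east=-5, north=+5); C at (east=3, north=3).
  B is 1 unit south of C: delta (east=+0, north=-1); B at (east=3, north=2).
  A is 8 units south of B: delta (east=+0, north=-8); A at (east=3, north=-6).
Therefore A relative to G: (east=3, north=-6).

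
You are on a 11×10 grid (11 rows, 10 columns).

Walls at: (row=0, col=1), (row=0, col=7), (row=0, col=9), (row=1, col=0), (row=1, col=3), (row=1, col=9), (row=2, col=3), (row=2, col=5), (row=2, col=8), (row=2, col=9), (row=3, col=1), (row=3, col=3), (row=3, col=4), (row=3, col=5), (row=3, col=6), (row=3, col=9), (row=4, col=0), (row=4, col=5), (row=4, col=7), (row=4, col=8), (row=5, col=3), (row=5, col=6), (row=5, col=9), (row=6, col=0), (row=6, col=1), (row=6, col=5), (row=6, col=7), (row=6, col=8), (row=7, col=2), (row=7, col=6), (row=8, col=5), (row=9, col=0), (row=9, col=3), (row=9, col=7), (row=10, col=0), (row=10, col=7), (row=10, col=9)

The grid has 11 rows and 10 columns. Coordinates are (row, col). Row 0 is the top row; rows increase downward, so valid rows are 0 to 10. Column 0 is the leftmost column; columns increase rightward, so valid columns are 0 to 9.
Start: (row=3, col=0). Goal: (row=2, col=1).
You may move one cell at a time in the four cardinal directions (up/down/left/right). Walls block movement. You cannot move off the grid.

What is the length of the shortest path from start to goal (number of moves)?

BFS from (row=3, col=0) until reaching (row=2, col=1):
  Distance 0: (row=3, col=0)
  Distance 1: (row=2, col=0)
  Distance 2: (row=2, col=1)  <- goal reached here
One shortest path (2 moves): (row=3, col=0) -> (row=2, col=0) -> (row=2, col=1)

Answer: Shortest path length: 2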